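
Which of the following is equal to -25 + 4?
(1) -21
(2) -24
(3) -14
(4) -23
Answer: 1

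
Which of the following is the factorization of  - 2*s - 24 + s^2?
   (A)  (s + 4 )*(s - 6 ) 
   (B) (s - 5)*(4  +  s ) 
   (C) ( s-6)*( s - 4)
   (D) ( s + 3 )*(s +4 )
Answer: A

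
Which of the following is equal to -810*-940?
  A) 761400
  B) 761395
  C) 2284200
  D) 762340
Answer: A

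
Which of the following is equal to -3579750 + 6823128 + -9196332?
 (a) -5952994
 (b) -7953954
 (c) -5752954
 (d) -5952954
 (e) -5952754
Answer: d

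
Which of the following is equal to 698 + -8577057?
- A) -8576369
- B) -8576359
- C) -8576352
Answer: B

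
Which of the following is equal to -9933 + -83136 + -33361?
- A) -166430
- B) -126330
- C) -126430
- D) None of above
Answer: C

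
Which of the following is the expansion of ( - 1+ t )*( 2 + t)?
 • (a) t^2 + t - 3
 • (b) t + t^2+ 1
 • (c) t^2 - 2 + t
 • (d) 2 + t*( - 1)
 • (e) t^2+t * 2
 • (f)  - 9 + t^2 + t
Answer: c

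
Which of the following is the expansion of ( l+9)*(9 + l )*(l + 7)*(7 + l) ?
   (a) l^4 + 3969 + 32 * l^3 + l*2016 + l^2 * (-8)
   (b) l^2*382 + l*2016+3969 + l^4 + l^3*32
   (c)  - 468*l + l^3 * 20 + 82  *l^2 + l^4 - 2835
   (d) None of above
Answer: b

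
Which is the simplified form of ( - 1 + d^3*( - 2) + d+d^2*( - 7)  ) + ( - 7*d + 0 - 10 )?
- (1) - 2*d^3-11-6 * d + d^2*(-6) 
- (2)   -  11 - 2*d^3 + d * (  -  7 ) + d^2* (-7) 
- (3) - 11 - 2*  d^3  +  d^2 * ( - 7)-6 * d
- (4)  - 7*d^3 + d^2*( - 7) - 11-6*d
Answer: 3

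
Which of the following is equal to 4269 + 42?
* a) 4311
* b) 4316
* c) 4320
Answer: a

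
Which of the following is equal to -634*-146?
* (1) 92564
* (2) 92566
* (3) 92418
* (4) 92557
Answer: 1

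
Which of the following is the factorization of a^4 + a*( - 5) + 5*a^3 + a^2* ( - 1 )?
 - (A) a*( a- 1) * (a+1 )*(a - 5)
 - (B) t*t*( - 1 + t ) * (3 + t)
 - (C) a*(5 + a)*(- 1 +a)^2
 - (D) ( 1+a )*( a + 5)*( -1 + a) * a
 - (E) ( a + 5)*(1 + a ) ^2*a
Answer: D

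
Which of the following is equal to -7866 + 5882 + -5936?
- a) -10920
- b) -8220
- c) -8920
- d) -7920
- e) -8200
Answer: d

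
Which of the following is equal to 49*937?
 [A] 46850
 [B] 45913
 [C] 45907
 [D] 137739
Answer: B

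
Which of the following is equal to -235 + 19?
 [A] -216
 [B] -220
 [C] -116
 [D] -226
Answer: A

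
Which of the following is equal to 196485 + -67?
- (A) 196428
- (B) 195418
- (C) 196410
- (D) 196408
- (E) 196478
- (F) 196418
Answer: F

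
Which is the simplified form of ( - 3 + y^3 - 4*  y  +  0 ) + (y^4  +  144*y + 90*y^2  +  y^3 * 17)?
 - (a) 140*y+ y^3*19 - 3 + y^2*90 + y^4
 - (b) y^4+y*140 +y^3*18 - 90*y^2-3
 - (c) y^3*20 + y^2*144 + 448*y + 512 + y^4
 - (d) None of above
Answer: d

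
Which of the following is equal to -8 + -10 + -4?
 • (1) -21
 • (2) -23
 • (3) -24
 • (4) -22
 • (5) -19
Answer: 4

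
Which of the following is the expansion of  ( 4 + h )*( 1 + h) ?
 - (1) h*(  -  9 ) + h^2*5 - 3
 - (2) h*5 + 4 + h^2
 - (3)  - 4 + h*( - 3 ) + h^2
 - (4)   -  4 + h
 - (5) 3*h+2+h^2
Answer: 2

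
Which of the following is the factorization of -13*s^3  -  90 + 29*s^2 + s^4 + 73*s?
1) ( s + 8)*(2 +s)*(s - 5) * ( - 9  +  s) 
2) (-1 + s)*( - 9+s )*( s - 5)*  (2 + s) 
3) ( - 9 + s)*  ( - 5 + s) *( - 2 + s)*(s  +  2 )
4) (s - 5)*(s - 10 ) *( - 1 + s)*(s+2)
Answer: 2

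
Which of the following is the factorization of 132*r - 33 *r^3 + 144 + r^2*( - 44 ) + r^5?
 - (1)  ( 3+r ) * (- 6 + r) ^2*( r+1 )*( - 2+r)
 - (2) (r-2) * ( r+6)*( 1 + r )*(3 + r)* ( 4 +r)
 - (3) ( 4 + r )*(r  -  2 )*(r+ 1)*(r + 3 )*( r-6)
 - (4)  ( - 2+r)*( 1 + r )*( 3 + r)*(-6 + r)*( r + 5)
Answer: 3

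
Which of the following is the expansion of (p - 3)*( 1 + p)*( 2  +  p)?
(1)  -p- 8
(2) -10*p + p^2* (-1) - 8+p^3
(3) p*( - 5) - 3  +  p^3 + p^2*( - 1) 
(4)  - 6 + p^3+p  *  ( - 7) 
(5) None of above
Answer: 4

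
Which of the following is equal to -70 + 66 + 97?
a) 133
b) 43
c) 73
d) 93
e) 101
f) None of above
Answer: d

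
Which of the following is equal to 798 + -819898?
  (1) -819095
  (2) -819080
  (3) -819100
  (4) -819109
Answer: 3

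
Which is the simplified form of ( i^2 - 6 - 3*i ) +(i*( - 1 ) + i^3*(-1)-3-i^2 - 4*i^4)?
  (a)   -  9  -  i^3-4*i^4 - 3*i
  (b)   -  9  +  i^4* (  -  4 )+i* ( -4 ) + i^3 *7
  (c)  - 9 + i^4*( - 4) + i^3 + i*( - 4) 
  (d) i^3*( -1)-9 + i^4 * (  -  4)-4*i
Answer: d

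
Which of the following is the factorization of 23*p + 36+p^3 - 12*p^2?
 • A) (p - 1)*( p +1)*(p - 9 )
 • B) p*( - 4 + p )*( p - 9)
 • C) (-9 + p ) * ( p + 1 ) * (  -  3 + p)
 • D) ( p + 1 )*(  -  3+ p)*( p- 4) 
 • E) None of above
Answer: E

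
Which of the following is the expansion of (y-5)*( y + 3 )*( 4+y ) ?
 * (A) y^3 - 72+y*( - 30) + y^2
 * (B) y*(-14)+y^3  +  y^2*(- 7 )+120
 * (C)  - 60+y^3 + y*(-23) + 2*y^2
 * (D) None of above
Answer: C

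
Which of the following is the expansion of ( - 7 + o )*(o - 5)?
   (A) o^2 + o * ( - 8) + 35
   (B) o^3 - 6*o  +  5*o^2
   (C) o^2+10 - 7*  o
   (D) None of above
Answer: D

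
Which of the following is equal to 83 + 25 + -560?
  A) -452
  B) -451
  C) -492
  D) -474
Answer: A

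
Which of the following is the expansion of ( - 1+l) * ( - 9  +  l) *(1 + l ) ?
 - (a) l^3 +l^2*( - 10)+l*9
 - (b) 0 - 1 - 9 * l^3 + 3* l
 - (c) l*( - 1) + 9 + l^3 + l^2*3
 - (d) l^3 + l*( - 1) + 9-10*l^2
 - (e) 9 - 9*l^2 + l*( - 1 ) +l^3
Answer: e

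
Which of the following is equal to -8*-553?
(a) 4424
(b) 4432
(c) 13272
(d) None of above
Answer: a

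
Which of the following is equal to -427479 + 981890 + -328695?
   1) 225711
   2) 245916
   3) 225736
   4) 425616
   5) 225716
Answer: 5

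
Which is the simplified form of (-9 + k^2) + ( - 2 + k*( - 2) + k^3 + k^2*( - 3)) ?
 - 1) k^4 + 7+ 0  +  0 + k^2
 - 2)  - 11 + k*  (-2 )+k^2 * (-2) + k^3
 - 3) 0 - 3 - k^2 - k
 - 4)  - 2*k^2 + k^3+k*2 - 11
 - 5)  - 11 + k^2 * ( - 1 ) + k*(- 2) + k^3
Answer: 2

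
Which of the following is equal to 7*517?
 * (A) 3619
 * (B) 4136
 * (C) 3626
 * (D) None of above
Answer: A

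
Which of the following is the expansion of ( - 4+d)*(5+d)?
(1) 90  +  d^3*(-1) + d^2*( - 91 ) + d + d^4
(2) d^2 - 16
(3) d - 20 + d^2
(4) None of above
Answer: 3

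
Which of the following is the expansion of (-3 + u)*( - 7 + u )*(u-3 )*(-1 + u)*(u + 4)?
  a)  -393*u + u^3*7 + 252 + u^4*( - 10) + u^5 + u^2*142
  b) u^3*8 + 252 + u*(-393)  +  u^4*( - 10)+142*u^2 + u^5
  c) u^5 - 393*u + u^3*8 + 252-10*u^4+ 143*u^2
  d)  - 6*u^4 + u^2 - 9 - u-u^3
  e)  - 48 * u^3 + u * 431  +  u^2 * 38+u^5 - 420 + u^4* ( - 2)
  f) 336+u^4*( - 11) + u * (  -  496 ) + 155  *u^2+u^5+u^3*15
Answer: b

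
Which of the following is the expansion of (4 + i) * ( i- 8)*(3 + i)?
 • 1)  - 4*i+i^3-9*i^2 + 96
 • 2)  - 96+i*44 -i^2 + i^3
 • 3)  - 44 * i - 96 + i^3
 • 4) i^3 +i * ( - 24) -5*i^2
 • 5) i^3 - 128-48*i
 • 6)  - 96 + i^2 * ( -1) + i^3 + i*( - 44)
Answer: 6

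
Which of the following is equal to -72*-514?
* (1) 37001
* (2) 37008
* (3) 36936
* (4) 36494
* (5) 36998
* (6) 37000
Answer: 2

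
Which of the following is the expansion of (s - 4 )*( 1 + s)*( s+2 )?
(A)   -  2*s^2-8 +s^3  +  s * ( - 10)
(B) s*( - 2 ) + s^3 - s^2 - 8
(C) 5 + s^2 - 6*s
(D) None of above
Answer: D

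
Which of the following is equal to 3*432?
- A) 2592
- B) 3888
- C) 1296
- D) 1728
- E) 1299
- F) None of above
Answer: C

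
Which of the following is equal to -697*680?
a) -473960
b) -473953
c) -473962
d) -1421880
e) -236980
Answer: a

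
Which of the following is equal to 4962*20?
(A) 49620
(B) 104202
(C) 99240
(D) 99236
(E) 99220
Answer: C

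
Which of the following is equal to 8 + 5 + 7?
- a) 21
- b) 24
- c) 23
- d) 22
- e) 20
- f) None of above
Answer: e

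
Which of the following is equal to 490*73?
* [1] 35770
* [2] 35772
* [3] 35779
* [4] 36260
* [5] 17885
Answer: 1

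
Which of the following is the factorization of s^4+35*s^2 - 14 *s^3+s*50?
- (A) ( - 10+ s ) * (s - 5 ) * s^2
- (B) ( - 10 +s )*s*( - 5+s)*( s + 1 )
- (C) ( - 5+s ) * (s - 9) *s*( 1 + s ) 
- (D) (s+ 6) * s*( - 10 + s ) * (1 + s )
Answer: B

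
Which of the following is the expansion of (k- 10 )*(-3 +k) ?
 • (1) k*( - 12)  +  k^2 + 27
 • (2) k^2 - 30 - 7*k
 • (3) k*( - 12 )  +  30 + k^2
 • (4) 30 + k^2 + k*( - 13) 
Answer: 4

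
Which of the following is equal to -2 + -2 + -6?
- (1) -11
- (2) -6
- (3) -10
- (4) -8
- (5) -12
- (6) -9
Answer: 3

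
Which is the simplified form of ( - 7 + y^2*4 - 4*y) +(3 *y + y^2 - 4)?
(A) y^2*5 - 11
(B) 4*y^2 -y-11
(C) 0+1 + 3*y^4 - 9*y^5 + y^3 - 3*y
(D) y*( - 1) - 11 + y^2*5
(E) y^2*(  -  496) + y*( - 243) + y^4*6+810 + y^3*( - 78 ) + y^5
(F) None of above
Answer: D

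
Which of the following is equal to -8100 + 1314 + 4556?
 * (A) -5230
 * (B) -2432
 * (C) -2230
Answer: C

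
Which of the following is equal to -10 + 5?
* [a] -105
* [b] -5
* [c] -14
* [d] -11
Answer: b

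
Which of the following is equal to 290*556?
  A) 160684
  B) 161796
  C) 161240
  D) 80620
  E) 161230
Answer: C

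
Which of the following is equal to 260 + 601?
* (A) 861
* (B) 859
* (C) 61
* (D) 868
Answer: A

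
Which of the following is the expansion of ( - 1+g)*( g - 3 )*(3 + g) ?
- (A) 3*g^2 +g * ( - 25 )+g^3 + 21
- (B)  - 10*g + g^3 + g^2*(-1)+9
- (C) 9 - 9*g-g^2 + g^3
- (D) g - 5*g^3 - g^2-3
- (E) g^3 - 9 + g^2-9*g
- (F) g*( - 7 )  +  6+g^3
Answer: C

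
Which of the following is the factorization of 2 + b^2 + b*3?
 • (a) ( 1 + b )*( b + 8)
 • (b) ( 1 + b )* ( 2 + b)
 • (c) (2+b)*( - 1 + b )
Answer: b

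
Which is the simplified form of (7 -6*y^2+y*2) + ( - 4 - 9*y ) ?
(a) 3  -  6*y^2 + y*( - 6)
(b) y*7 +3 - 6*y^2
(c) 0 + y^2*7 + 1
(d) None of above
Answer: d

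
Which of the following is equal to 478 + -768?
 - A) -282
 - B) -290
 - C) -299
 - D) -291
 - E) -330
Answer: B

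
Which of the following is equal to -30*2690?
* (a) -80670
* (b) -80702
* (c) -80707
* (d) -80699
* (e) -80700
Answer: e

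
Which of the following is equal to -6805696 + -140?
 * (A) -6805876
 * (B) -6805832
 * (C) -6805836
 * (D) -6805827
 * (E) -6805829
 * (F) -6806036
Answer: C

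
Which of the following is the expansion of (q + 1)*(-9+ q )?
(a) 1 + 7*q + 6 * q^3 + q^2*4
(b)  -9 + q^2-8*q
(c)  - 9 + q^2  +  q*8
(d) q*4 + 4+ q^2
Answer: b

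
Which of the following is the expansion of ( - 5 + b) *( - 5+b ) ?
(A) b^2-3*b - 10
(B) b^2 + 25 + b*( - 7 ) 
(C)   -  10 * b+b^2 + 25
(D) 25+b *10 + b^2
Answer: C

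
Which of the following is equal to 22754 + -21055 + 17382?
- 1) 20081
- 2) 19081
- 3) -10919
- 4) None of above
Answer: 2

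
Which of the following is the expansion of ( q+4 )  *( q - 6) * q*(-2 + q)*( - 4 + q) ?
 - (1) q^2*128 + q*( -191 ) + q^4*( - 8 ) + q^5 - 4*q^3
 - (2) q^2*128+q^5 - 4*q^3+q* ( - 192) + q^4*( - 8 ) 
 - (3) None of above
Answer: 2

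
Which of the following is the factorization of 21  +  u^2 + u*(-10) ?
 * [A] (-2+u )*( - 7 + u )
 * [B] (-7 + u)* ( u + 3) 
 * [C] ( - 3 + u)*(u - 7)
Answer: C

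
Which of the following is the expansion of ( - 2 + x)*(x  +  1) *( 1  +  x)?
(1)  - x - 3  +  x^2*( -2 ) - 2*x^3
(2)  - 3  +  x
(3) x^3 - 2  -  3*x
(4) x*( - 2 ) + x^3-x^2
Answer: 3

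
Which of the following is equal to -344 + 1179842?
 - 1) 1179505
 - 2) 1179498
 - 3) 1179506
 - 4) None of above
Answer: 2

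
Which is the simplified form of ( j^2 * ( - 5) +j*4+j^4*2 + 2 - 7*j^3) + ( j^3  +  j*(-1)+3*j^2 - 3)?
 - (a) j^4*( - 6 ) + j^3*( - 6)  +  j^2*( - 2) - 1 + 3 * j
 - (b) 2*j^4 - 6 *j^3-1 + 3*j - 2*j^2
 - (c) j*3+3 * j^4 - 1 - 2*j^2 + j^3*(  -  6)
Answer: b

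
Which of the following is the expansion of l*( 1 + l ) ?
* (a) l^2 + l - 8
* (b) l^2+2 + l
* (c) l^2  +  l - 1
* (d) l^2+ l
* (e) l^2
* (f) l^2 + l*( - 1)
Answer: d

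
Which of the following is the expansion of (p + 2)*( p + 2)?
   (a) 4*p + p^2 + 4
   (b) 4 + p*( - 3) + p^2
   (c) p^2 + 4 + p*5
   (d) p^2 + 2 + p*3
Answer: a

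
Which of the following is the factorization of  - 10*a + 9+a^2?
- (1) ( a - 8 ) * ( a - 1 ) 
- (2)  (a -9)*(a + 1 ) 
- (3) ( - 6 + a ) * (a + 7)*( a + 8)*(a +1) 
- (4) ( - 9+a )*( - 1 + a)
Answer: 4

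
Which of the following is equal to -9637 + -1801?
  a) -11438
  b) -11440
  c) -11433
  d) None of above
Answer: a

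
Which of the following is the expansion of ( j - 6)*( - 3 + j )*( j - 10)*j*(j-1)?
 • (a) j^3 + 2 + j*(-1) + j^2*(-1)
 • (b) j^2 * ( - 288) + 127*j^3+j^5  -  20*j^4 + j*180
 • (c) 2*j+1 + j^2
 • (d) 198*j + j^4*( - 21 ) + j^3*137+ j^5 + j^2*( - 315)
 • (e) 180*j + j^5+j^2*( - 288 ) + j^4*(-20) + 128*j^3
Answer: b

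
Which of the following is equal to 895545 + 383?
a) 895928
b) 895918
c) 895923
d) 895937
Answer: a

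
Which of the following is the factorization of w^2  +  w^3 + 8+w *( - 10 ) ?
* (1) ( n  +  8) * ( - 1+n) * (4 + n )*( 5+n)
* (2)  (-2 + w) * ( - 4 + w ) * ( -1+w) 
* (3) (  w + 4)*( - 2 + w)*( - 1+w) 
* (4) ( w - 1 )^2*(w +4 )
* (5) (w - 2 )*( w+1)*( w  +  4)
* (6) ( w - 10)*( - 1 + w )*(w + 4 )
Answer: 3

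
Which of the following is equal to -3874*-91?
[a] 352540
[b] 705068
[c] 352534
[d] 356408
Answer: c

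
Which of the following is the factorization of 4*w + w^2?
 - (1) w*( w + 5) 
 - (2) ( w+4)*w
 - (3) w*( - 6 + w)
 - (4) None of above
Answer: 2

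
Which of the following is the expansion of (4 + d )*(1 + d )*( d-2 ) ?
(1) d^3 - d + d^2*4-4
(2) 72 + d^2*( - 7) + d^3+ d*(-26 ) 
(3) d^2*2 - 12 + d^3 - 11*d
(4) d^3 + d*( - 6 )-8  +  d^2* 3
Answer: 4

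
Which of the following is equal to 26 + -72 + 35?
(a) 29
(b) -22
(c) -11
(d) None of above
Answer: c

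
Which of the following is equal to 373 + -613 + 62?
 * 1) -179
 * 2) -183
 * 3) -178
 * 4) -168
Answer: 3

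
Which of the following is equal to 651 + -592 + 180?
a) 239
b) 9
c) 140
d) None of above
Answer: a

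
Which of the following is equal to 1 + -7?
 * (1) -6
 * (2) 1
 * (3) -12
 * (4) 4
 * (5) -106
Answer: 1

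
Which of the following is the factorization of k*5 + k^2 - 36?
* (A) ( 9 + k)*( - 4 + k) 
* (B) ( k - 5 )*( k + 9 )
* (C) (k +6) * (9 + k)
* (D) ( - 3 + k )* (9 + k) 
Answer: A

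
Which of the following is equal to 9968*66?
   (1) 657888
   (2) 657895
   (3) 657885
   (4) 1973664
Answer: 1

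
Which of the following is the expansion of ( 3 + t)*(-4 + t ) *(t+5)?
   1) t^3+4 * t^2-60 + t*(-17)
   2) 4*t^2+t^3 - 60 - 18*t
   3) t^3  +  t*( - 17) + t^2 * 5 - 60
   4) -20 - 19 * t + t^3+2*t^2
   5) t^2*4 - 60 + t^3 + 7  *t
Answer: 1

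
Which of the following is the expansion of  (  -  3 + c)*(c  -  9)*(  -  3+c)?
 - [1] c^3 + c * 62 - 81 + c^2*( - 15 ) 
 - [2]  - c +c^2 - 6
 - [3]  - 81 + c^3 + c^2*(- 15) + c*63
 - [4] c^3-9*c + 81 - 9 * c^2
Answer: 3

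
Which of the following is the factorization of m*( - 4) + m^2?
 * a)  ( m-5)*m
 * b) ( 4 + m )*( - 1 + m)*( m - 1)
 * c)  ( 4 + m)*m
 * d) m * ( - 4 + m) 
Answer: d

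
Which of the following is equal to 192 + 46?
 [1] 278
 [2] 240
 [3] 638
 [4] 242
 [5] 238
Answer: 5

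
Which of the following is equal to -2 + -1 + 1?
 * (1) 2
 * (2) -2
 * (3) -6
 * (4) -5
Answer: 2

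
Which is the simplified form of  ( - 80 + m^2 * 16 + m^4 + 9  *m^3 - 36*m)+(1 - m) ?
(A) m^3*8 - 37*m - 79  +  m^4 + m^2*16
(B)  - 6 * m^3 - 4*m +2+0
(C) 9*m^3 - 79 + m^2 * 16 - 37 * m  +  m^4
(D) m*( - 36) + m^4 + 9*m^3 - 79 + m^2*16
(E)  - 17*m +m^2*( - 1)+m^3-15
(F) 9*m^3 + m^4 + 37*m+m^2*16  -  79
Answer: C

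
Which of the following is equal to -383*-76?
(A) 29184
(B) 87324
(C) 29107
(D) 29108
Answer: D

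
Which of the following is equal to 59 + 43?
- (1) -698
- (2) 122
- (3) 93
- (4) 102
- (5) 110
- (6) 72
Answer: 4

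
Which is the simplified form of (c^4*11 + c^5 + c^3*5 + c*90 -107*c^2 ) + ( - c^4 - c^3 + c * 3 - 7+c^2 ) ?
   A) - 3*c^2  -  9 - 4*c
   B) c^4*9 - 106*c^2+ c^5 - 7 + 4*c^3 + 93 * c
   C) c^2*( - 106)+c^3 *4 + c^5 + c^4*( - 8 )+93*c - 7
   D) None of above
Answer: D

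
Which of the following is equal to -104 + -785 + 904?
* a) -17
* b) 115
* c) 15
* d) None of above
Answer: c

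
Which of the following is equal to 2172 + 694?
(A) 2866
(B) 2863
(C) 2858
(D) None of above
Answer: A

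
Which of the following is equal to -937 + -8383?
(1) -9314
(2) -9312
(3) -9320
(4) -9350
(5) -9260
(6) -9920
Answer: 3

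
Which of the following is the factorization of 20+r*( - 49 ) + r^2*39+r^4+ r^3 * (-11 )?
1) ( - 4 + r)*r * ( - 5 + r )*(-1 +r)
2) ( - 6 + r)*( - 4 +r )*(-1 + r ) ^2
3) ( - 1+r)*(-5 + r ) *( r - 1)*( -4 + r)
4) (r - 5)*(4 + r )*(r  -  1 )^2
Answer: 3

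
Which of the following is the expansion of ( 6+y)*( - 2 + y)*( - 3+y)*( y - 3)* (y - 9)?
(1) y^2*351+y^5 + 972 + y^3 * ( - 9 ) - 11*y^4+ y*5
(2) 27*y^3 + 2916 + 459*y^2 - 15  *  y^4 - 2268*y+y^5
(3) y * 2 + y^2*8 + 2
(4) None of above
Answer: 4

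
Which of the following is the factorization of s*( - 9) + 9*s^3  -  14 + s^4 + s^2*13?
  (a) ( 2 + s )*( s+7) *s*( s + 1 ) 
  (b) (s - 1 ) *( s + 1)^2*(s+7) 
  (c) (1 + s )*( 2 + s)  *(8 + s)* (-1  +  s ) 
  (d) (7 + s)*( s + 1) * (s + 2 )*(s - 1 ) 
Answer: d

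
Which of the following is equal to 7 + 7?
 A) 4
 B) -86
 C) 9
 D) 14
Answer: D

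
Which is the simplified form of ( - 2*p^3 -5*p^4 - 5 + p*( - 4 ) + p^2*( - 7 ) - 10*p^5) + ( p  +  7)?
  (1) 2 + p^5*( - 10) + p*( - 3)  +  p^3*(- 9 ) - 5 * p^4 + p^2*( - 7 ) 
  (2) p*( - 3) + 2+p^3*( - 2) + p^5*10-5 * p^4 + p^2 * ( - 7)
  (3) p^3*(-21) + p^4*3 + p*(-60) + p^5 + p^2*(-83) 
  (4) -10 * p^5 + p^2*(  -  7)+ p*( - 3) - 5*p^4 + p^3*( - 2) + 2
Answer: 4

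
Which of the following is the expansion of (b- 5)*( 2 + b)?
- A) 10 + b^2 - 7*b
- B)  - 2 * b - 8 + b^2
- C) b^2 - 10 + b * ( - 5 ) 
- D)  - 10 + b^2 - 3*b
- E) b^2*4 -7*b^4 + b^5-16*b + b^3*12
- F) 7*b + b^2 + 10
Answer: D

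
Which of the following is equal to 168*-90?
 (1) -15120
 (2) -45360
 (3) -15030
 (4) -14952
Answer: 1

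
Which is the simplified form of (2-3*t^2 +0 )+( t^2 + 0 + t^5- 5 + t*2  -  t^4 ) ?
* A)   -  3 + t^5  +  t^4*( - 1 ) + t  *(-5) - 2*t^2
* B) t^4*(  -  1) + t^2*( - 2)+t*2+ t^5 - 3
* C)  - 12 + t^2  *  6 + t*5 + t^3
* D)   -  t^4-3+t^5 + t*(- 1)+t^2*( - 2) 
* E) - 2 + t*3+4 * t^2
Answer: B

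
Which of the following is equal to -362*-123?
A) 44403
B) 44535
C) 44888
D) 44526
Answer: D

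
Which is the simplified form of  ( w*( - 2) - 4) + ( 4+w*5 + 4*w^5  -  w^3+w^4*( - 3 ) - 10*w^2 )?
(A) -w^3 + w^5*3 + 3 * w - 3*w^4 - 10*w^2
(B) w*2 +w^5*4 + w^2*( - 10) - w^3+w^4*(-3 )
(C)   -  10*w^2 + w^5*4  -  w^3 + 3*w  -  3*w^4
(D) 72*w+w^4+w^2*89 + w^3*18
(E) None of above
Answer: C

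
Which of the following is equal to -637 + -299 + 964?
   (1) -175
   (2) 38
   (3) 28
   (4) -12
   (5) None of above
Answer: 3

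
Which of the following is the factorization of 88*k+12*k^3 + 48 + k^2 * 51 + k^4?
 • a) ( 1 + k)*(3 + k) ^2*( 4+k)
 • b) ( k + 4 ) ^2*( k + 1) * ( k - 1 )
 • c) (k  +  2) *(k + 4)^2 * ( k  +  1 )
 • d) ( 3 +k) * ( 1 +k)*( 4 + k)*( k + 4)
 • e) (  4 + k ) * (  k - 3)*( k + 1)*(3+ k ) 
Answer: d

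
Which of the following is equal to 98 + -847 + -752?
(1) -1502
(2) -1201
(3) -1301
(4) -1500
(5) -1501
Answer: 5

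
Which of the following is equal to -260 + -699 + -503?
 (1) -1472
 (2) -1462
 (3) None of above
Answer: 2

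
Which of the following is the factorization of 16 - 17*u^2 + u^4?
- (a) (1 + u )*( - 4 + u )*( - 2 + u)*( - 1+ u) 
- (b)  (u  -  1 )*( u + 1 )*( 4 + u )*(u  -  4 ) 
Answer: b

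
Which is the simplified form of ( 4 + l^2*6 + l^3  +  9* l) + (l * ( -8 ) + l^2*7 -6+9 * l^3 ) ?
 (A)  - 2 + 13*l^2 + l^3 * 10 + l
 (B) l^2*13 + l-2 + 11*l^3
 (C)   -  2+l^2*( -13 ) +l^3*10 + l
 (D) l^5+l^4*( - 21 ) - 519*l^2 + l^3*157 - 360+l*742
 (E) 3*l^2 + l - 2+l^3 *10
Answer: A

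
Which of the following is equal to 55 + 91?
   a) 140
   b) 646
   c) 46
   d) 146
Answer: d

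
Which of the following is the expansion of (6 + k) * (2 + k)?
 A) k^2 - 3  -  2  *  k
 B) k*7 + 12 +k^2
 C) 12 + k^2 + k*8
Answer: C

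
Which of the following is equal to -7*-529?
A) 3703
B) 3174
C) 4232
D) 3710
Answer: A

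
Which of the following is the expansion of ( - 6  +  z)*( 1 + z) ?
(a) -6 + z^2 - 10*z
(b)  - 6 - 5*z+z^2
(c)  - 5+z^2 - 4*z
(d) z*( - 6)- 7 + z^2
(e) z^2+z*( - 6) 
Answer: b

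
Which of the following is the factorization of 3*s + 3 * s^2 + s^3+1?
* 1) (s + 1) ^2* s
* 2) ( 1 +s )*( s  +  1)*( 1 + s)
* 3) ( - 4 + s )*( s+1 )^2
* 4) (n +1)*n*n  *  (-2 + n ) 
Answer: 2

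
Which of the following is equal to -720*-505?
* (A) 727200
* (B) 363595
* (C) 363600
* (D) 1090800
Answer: C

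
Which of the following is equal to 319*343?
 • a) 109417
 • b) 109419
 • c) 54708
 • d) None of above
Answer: a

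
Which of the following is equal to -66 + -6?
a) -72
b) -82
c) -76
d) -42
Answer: a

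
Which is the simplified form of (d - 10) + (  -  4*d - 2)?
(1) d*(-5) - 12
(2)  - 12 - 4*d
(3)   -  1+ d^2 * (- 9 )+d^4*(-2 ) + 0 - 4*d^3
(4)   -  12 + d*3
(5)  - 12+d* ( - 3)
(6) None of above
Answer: 5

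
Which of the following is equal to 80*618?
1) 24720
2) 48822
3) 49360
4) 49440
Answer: 4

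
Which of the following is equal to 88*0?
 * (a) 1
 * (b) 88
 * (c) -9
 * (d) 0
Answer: d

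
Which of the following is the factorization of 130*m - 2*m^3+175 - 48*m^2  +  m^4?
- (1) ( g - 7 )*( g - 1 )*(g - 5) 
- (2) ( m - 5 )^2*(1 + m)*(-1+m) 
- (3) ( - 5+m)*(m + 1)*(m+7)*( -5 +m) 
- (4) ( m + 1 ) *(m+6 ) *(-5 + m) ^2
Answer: 3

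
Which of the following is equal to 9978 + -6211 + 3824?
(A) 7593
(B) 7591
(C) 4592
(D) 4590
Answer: B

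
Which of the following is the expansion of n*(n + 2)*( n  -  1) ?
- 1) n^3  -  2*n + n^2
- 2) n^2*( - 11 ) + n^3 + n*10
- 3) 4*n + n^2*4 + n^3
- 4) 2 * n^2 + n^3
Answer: 1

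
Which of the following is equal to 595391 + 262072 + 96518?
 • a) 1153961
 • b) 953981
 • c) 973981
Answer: b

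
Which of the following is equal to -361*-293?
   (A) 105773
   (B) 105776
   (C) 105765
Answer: A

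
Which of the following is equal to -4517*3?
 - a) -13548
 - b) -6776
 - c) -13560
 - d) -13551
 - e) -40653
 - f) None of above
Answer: d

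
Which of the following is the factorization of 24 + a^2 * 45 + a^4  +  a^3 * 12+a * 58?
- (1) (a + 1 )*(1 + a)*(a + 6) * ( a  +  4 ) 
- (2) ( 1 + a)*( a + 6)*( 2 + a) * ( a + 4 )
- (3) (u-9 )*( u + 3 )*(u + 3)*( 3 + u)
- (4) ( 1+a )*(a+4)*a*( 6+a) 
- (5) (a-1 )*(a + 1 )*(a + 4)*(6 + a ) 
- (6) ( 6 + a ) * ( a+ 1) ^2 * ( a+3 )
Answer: 1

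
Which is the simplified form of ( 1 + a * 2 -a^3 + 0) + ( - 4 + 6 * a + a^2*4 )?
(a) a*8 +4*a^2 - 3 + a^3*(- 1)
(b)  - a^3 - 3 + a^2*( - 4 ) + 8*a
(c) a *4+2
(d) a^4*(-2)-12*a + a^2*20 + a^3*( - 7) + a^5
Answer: a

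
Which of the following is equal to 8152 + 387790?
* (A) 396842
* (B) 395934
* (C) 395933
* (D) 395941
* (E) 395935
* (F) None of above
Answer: F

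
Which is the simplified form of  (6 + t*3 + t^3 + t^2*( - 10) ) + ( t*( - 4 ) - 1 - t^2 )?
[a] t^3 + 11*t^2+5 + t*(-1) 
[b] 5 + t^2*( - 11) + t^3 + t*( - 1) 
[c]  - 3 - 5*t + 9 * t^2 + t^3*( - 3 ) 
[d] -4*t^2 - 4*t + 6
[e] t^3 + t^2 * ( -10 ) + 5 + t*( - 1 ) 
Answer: b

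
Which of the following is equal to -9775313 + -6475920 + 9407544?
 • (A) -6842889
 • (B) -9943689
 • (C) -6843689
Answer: C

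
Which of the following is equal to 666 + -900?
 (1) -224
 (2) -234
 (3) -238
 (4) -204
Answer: 2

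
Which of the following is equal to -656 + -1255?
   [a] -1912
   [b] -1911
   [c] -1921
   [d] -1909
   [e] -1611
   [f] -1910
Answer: b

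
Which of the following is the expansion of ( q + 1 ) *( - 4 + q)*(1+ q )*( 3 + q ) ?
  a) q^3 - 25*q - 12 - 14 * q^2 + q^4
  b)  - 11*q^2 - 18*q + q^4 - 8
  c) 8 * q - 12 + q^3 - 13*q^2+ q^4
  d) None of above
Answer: d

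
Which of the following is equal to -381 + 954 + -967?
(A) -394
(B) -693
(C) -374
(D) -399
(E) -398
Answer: A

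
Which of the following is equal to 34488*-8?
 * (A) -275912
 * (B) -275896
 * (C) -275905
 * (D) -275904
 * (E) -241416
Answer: D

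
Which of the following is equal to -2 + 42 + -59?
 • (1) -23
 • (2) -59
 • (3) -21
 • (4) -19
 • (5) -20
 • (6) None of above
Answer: 4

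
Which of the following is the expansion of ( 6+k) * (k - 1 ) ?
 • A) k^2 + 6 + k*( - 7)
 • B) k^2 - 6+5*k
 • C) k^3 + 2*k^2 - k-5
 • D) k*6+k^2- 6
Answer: B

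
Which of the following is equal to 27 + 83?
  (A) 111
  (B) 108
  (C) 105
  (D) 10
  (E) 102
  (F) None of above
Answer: F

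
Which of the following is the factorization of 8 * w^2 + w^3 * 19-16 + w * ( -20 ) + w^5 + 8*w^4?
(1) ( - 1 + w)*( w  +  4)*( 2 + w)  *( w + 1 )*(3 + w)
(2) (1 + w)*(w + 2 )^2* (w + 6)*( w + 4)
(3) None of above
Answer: 3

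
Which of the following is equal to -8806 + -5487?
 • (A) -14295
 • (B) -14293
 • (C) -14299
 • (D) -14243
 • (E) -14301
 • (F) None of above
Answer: B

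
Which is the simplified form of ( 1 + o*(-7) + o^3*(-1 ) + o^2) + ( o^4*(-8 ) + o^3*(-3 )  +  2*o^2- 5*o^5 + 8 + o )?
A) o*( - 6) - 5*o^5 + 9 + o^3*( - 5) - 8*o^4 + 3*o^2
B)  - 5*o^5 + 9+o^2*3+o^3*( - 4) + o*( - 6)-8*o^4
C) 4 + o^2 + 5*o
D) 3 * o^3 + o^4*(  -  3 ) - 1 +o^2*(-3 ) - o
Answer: B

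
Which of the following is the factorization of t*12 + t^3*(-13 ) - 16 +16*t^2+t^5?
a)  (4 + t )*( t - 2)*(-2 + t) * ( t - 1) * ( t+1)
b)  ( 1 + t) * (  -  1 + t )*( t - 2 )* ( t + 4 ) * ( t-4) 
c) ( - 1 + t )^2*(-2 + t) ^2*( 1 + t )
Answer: a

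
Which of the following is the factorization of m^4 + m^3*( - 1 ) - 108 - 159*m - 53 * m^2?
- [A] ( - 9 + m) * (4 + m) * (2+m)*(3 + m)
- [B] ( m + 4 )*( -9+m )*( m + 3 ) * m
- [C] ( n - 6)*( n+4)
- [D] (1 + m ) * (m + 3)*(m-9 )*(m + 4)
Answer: D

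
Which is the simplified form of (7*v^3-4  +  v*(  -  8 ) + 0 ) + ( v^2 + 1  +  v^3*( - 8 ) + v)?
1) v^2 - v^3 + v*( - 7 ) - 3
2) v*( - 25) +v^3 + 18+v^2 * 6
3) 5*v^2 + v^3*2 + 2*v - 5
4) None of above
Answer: 1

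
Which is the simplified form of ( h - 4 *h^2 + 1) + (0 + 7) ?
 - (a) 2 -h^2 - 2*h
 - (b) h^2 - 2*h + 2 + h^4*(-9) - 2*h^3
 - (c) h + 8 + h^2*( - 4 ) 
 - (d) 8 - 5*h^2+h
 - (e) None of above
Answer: c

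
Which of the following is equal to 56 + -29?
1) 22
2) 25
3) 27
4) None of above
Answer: 3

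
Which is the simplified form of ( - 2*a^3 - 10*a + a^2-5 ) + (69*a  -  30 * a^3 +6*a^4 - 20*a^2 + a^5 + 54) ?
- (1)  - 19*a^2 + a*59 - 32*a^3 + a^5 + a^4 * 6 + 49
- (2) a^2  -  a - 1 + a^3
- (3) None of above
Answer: 1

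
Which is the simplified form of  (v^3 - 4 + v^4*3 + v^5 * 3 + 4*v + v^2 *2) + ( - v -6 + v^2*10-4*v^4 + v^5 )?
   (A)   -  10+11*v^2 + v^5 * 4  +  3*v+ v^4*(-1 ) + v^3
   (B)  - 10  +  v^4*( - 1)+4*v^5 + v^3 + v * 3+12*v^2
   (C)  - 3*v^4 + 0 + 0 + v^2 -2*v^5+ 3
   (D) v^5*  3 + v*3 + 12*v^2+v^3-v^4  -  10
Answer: B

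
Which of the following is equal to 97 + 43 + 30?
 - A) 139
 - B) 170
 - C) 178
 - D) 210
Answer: B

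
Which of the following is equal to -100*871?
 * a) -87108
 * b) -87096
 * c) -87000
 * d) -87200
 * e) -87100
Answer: e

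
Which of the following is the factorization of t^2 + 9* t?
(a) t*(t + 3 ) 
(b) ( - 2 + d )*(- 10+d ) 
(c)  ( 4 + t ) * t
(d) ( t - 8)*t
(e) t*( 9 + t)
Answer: e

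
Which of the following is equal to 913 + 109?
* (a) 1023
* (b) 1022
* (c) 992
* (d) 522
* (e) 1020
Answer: b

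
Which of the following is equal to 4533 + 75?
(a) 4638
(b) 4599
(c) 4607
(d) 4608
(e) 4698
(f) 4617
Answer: d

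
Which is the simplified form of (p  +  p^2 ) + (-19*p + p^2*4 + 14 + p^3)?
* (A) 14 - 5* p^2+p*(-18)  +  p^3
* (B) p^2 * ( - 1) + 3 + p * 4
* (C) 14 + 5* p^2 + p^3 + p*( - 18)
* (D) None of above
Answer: C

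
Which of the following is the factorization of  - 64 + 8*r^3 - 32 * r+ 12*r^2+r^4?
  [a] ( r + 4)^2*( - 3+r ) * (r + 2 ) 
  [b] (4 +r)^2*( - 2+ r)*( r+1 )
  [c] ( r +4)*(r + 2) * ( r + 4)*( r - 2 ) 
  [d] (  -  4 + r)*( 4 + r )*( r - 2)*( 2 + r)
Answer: c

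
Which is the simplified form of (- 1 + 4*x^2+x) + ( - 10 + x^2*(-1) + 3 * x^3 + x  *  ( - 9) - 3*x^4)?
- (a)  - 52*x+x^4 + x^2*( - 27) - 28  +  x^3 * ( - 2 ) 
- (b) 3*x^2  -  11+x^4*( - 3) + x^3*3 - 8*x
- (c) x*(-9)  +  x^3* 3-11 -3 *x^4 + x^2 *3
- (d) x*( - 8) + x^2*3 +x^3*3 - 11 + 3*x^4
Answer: b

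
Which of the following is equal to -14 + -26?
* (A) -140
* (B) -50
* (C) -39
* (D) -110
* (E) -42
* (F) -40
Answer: F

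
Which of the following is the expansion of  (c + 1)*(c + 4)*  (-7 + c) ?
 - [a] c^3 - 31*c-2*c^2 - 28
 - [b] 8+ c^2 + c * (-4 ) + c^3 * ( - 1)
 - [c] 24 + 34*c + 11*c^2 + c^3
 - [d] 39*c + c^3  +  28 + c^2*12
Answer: a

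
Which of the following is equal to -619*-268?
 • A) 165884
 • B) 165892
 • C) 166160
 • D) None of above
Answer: B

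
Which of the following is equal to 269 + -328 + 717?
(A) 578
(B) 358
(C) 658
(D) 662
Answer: C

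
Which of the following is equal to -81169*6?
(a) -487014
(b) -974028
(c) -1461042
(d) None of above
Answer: a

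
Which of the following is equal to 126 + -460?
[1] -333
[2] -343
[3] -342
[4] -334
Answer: 4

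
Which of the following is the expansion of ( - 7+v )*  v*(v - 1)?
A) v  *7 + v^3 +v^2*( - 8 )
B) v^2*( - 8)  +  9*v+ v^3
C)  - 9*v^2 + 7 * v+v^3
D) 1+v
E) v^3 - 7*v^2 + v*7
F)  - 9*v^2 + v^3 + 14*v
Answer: A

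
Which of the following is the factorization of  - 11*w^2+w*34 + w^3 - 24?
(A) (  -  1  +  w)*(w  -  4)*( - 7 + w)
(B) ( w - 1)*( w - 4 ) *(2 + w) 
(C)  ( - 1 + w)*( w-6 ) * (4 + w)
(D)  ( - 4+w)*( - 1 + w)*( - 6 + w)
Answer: D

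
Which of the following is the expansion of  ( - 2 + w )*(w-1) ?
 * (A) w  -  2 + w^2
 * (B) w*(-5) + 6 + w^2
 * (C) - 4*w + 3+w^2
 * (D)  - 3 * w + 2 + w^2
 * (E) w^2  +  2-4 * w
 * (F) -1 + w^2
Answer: D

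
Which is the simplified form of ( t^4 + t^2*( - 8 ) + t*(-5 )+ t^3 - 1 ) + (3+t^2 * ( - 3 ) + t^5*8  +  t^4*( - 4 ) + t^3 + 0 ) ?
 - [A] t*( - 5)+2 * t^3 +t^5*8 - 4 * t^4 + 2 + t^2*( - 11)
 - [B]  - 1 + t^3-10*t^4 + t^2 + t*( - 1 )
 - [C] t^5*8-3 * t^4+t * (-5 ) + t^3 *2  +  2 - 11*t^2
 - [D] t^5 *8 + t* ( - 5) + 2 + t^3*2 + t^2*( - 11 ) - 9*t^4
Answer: C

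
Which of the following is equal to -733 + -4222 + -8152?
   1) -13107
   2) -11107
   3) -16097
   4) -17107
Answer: 1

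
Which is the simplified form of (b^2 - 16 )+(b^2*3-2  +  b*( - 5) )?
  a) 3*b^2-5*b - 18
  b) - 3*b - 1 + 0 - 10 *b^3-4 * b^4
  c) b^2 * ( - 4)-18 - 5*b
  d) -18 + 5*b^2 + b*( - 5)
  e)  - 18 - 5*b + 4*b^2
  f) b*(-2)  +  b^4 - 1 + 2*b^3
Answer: e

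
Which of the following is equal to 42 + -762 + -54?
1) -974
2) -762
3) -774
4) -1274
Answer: 3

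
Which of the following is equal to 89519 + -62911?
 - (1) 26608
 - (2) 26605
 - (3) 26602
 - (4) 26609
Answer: 1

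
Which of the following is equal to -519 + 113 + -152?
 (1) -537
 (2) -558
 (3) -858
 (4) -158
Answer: 2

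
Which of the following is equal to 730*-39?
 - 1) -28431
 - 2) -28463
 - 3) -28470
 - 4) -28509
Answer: 3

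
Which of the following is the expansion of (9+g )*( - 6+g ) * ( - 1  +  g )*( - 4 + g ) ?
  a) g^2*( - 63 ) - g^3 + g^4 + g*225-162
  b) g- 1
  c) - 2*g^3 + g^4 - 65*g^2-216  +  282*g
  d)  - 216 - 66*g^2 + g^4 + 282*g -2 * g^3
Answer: c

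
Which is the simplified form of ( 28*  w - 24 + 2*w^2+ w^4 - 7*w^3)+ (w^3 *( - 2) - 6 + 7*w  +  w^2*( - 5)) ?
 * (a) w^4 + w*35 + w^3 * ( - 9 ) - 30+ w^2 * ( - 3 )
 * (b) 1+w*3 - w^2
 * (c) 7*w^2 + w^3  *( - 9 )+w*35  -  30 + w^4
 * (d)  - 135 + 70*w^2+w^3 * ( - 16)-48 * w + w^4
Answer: a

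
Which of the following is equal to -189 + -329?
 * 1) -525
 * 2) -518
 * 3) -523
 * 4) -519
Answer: 2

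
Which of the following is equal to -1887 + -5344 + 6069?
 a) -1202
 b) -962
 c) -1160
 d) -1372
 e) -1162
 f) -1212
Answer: e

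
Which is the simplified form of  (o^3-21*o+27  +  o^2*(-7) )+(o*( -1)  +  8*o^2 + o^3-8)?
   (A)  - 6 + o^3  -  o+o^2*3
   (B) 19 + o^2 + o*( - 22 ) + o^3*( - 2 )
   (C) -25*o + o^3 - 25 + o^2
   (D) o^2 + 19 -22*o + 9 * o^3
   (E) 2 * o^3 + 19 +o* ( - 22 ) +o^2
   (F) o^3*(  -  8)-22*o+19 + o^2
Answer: E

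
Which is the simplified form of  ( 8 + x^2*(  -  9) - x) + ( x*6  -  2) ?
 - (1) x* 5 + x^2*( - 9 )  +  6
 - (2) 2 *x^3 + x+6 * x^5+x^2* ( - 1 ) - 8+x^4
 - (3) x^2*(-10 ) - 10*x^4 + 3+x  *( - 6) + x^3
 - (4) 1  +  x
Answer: 1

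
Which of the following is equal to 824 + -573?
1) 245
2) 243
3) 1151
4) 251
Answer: 4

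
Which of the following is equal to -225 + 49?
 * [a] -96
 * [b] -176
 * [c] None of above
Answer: b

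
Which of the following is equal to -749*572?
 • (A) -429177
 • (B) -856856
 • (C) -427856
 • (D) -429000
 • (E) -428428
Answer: E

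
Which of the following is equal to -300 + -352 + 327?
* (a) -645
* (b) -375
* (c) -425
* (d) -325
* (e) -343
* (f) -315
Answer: d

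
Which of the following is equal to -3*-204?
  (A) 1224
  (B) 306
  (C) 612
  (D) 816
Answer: C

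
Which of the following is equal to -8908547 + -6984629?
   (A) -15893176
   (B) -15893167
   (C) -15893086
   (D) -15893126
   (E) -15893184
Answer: A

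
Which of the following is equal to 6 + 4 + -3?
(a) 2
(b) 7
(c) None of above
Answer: b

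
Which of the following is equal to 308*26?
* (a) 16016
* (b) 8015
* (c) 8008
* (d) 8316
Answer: c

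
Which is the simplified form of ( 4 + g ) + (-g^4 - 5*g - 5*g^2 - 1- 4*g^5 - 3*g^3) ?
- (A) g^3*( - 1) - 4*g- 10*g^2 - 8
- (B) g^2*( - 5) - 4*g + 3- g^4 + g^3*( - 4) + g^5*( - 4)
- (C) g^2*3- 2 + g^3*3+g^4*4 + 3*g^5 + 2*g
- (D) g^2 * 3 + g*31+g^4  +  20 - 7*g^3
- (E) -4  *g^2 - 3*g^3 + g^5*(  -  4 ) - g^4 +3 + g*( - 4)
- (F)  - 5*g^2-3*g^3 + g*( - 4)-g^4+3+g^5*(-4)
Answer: F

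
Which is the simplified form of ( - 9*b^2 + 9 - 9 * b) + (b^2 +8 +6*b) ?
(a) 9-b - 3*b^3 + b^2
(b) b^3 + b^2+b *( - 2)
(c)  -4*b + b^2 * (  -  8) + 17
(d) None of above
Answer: d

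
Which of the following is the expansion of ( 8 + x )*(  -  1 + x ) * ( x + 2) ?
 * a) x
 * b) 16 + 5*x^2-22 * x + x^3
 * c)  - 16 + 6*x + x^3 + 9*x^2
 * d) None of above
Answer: c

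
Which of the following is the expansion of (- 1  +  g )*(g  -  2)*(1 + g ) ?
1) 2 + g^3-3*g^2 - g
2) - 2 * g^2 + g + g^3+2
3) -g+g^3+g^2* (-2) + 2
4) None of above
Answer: 3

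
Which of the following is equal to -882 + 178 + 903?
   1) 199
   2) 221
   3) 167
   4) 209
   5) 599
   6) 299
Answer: 1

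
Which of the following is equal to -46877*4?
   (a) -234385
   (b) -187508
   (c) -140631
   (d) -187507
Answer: b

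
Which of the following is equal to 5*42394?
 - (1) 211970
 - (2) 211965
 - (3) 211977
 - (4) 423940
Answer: 1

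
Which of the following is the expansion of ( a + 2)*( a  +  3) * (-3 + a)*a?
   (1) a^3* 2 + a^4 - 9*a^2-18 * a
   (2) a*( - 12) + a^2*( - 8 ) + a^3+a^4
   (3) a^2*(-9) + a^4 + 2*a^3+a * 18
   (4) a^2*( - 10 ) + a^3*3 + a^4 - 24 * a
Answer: 1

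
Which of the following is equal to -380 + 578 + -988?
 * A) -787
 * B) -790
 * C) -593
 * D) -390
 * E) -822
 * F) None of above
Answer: B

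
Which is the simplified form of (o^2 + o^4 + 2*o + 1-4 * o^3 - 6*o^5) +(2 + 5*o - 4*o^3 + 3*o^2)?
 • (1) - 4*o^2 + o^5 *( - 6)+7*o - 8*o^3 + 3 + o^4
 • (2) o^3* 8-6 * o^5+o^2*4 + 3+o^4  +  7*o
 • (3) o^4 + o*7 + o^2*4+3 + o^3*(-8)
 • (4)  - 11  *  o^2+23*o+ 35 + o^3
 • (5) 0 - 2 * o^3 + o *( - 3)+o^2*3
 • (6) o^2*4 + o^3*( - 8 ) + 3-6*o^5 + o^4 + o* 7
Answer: 6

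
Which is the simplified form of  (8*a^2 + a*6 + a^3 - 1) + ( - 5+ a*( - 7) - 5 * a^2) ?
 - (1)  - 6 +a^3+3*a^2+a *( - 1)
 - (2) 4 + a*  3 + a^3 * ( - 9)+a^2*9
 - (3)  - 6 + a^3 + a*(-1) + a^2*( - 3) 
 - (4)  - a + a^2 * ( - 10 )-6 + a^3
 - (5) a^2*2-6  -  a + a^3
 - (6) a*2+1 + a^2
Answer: 1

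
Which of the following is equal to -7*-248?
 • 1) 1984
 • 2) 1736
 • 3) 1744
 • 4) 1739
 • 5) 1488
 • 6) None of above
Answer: 2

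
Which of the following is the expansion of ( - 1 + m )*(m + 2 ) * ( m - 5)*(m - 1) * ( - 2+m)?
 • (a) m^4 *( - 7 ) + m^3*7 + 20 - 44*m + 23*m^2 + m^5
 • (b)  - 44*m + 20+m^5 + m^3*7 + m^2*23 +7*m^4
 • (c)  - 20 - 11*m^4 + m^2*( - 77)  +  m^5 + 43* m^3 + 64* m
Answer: a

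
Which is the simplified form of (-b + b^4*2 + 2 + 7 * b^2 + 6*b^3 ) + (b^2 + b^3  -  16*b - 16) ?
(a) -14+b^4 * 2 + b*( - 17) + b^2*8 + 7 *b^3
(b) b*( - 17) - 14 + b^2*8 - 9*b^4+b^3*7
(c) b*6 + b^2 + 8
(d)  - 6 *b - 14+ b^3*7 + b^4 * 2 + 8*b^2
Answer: a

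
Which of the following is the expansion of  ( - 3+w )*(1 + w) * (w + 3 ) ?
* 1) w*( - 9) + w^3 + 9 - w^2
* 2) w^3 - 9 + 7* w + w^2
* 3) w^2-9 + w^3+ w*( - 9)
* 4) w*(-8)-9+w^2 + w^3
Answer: 3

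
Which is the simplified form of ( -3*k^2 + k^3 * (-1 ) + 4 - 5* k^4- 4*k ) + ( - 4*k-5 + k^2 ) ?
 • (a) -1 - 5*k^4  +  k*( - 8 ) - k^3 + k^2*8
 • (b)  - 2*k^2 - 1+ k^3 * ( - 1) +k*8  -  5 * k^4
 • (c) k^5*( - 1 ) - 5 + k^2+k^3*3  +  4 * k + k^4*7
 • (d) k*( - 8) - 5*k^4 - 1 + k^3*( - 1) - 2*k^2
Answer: d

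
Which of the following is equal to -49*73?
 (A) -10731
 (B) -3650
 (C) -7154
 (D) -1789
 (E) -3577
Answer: E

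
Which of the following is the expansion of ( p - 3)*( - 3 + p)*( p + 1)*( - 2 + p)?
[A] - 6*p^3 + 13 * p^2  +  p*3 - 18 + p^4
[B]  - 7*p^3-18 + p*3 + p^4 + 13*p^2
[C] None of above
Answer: B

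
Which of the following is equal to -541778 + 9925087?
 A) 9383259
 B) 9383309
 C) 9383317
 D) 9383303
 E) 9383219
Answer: B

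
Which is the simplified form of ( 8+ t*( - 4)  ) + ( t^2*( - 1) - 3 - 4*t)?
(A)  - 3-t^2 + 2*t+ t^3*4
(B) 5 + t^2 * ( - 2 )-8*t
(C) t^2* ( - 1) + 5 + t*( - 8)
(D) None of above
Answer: C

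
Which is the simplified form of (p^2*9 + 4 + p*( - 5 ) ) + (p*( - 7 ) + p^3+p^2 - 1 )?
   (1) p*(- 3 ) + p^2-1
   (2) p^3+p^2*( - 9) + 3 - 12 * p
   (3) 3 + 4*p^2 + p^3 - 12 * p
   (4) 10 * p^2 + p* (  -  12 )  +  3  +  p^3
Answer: 4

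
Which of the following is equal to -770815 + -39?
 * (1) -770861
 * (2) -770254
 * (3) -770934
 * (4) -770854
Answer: 4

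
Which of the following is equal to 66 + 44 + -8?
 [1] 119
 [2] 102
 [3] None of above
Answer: 2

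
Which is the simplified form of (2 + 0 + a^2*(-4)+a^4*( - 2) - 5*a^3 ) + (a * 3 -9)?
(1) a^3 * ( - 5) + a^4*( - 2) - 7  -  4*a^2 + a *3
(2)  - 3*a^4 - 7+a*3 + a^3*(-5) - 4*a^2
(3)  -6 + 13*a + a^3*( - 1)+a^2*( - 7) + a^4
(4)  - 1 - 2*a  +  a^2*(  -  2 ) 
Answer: 1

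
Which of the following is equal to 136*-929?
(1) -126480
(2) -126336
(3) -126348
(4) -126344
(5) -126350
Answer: 4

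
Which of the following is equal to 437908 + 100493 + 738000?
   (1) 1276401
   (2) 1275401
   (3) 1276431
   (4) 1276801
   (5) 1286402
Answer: 1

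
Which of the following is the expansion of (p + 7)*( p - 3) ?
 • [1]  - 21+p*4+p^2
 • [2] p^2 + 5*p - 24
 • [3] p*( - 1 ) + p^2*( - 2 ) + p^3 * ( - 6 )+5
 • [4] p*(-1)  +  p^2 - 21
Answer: 1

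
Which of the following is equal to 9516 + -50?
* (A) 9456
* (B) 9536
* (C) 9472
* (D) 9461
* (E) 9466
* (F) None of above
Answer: E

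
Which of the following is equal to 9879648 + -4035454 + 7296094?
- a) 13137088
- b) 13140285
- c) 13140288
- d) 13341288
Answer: c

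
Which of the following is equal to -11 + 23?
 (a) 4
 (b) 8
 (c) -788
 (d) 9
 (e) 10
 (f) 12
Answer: f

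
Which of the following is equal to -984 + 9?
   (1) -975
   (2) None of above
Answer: 1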